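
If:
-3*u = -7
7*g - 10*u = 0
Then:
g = 10/3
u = 7/3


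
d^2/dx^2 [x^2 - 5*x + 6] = 2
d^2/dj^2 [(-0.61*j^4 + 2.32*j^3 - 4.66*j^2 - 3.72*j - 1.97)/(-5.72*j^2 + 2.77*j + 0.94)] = (39.916448*j^6 - 57.9905040000001*j^5 + 8.40372600000001*j^4 + 355.957184*j^3 + 507.289872*j^2 - 79.570344*j + 40.278698)/(187.149248*j^6 - 271.889904*j^5 + 39.401076*j^4 + 68.108483*j^3 - 6.475002*j^2 - 7.342716*j - 0.830584)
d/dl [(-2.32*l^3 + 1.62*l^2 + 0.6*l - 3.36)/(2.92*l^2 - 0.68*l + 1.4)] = (-6.7744*l^4 + 3.1552*l^3 - 12.5976*l^2 + 24.1584*l - 1.4448)/(8.5264*l^4 - 3.9712*l^3 + 8.6384*l^2 - 1.904*l + 1.96)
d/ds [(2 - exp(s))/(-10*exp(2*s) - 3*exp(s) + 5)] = (-(exp(s) - 2)*(20*exp(s) + 3) + 10*exp(2*s) + 3*exp(s) - 5)*exp(s)/(10*exp(2*s) + 3*exp(s) - 5)^2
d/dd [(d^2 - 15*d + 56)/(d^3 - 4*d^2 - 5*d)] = (-d^4 + 30*d^3 - 233*d^2 + 448*d + 280)/(d^2*(d^4 - 8*d^3 + 6*d^2 + 40*d + 25))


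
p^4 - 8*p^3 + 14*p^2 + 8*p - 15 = (p - 5)*(p - 3)*(p - 1)*(p + 1)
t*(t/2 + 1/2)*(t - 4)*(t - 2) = t^4/2 - 5*t^3/2 + t^2 + 4*t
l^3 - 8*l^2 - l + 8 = (l - 8)*(l - 1)*(l + 1)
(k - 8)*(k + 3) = k^2 - 5*k - 24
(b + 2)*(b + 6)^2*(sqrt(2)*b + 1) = sqrt(2)*b^4 + b^3 + 14*sqrt(2)*b^3 + 14*b^2 + 60*sqrt(2)*b^2 + 60*b + 72*sqrt(2)*b + 72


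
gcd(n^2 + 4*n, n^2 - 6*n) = n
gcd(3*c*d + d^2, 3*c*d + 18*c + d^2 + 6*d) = 3*c + d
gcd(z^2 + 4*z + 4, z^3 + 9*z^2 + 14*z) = z + 2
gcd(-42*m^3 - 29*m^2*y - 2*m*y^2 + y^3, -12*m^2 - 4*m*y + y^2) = 2*m + y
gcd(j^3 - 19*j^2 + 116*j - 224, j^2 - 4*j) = j - 4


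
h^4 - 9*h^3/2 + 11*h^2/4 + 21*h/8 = h*(h - 7/2)*(h - 3/2)*(h + 1/2)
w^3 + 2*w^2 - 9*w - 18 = (w - 3)*(w + 2)*(w + 3)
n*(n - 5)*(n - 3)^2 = n^4 - 11*n^3 + 39*n^2 - 45*n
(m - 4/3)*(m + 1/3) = m^2 - m - 4/9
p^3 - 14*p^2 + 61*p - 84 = (p - 7)*(p - 4)*(p - 3)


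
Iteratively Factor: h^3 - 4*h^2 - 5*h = (h - 5)*(h^2 + h) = (h - 5)*(h + 1)*(h)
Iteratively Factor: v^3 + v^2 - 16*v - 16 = (v + 4)*(v^2 - 3*v - 4) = (v - 4)*(v + 4)*(v + 1)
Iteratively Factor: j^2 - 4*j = (j)*(j - 4)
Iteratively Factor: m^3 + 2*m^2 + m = (m + 1)*(m^2 + m) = m*(m + 1)*(m + 1)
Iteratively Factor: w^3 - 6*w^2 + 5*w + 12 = (w - 3)*(w^2 - 3*w - 4) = (w - 4)*(w - 3)*(w + 1)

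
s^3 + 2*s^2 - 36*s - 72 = (s - 6)*(s + 2)*(s + 6)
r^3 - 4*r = r*(r - 2)*(r + 2)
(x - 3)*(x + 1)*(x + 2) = x^3 - 7*x - 6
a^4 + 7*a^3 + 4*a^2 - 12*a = a*(a - 1)*(a + 2)*(a + 6)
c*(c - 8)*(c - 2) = c^3 - 10*c^2 + 16*c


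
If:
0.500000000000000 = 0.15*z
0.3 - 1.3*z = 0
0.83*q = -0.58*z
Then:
No Solution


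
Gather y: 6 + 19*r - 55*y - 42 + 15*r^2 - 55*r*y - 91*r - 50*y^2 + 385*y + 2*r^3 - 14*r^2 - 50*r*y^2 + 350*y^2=2*r^3 + r^2 - 72*r + y^2*(300 - 50*r) + y*(330 - 55*r) - 36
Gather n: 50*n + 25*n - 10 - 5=75*n - 15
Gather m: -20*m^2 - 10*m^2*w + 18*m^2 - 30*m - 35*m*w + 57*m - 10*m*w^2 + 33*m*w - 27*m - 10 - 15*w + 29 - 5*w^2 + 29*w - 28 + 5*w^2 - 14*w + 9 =m^2*(-10*w - 2) + m*(-10*w^2 - 2*w)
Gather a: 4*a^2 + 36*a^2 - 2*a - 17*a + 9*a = 40*a^2 - 10*a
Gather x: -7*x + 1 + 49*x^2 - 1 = 49*x^2 - 7*x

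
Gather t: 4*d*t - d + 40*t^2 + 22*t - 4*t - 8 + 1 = -d + 40*t^2 + t*(4*d + 18) - 7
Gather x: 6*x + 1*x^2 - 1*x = x^2 + 5*x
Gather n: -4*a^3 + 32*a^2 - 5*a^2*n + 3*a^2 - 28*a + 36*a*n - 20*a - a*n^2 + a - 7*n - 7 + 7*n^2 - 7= -4*a^3 + 35*a^2 - 47*a + n^2*(7 - a) + n*(-5*a^2 + 36*a - 7) - 14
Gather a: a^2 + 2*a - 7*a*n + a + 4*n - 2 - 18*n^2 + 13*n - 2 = a^2 + a*(3 - 7*n) - 18*n^2 + 17*n - 4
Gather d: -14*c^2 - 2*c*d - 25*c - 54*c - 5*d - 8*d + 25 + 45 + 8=-14*c^2 - 79*c + d*(-2*c - 13) + 78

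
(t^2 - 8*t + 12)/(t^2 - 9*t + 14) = (t - 6)/(t - 7)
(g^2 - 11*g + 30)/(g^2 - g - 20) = (g - 6)/(g + 4)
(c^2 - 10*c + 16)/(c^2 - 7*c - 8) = (c - 2)/(c + 1)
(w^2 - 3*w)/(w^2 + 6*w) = (w - 3)/(w + 6)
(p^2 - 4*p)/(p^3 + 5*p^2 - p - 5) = p*(p - 4)/(p^3 + 5*p^2 - p - 5)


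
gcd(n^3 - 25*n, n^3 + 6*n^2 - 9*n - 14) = 1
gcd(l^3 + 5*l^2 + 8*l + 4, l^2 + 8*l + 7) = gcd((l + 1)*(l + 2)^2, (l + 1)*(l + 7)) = l + 1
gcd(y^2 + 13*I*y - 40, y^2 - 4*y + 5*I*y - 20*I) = y + 5*I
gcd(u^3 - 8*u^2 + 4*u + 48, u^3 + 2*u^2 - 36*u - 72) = u^2 - 4*u - 12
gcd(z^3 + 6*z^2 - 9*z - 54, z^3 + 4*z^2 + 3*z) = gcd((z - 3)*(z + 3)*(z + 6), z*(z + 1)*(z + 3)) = z + 3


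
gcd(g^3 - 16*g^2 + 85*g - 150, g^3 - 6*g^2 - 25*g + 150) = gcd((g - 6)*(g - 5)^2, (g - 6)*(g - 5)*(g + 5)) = g^2 - 11*g + 30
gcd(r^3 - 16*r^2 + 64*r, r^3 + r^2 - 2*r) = r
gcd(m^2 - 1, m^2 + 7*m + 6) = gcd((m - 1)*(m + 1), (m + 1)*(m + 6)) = m + 1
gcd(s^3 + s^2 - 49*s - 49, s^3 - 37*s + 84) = s + 7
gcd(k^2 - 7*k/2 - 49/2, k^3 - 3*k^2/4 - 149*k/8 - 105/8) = k + 7/2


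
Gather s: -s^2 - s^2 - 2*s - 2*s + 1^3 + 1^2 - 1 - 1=-2*s^2 - 4*s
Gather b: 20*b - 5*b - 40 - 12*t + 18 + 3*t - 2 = 15*b - 9*t - 24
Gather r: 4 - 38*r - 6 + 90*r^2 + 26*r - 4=90*r^2 - 12*r - 6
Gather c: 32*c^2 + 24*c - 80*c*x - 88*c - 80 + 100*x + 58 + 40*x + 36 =32*c^2 + c*(-80*x - 64) + 140*x + 14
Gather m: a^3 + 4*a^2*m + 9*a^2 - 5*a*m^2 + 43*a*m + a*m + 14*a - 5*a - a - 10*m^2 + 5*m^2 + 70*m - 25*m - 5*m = a^3 + 9*a^2 + 8*a + m^2*(-5*a - 5) + m*(4*a^2 + 44*a + 40)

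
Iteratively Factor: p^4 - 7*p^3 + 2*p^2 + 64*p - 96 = (p - 4)*(p^3 - 3*p^2 - 10*p + 24) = (p - 4)*(p + 3)*(p^2 - 6*p + 8) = (p - 4)*(p - 2)*(p + 3)*(p - 4)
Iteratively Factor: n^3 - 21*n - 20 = (n - 5)*(n^2 + 5*n + 4) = (n - 5)*(n + 1)*(n + 4)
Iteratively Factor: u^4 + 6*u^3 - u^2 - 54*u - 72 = (u + 3)*(u^3 + 3*u^2 - 10*u - 24) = (u + 2)*(u + 3)*(u^2 + u - 12) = (u + 2)*(u + 3)*(u + 4)*(u - 3)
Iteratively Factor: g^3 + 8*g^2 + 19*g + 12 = (g + 1)*(g^2 + 7*g + 12) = (g + 1)*(g + 3)*(g + 4)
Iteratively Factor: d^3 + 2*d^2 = (d)*(d^2 + 2*d) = d*(d + 2)*(d)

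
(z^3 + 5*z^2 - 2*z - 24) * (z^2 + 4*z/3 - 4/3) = z^5 + 19*z^4/3 + 10*z^3/3 - 100*z^2/3 - 88*z/3 + 32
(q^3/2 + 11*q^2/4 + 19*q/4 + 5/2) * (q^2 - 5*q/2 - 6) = q^5/2 + 3*q^4/2 - 41*q^3/8 - 207*q^2/8 - 139*q/4 - 15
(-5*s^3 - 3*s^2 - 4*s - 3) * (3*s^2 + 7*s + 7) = -15*s^5 - 44*s^4 - 68*s^3 - 58*s^2 - 49*s - 21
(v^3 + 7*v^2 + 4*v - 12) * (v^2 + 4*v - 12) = v^5 + 11*v^4 + 20*v^3 - 80*v^2 - 96*v + 144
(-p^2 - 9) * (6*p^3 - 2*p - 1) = -6*p^5 - 52*p^3 + p^2 + 18*p + 9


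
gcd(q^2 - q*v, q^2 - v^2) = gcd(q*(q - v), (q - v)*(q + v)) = q - v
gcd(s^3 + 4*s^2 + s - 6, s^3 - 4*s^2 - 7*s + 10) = s^2 + s - 2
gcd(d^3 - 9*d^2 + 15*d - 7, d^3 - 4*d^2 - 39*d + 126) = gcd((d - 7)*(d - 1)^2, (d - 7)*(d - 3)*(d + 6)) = d - 7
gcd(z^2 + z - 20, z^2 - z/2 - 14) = z - 4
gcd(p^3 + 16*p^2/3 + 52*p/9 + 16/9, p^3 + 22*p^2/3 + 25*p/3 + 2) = 1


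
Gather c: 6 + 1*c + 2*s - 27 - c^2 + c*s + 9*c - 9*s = -c^2 + c*(s + 10) - 7*s - 21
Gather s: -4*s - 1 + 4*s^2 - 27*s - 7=4*s^2 - 31*s - 8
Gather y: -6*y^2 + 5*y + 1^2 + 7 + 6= -6*y^2 + 5*y + 14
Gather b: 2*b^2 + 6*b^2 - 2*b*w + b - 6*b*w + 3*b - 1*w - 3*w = 8*b^2 + b*(4 - 8*w) - 4*w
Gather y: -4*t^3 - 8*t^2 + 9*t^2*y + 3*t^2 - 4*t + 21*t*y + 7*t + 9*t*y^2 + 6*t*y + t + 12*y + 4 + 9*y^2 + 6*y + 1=-4*t^3 - 5*t^2 + 4*t + y^2*(9*t + 9) + y*(9*t^2 + 27*t + 18) + 5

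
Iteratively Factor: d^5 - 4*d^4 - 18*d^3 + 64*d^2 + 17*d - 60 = (d + 1)*(d^4 - 5*d^3 - 13*d^2 + 77*d - 60) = (d - 5)*(d + 1)*(d^3 - 13*d + 12) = (d - 5)*(d - 3)*(d + 1)*(d^2 + 3*d - 4) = (d - 5)*(d - 3)*(d - 1)*(d + 1)*(d + 4)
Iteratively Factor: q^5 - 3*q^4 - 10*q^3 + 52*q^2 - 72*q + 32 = (q + 4)*(q^4 - 7*q^3 + 18*q^2 - 20*q + 8) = (q - 2)*(q + 4)*(q^3 - 5*q^2 + 8*q - 4) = (q - 2)*(q - 1)*(q + 4)*(q^2 - 4*q + 4) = (q - 2)^2*(q - 1)*(q + 4)*(q - 2)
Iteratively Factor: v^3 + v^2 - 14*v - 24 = (v - 4)*(v^2 + 5*v + 6) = (v - 4)*(v + 2)*(v + 3)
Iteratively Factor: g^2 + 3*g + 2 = (g + 1)*(g + 2)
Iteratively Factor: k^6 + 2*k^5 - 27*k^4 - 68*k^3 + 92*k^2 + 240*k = (k - 5)*(k^5 + 7*k^4 + 8*k^3 - 28*k^2 - 48*k) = (k - 5)*(k + 2)*(k^4 + 5*k^3 - 2*k^2 - 24*k) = (k - 5)*(k + 2)*(k + 3)*(k^3 + 2*k^2 - 8*k) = (k - 5)*(k + 2)*(k + 3)*(k + 4)*(k^2 - 2*k) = k*(k - 5)*(k + 2)*(k + 3)*(k + 4)*(k - 2)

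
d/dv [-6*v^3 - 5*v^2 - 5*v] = -18*v^2 - 10*v - 5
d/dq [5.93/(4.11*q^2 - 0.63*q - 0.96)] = (3.7359 - 48.7446*q)/(-4.11*q^2 + 0.63*q + 0.96)^2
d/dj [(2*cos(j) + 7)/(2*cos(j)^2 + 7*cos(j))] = sin(j)/cos(j)^2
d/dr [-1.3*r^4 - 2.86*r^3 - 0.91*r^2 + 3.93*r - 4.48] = -5.2*r^3 - 8.58*r^2 - 1.82*r + 3.93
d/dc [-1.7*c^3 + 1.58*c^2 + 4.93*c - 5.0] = -5.1*c^2 + 3.16*c + 4.93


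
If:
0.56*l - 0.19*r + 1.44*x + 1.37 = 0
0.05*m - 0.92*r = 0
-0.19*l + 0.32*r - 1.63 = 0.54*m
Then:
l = -2.55430487764386*x - 2.48726632798752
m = 0.928644951356377*x - 2.21469601885978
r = 0.0504698343128466*x - 0.120363914068466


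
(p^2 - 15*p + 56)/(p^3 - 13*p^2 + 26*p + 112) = 1/(p + 2)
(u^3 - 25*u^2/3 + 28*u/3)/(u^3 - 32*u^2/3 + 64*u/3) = (3*u^2 - 25*u + 28)/(3*u^2 - 32*u + 64)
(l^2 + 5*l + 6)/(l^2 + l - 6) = (l + 2)/(l - 2)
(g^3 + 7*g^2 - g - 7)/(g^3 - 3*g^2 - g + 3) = (g + 7)/(g - 3)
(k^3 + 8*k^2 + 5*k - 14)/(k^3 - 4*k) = (k^2 + 6*k - 7)/(k*(k - 2))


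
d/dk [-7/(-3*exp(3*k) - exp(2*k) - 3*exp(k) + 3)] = (-63*exp(2*k) - 14*exp(k) - 21)*exp(k)/(3*exp(3*k) + exp(2*k) + 3*exp(k) - 3)^2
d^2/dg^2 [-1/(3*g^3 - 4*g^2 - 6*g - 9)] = 2*((9*g - 4)*(-3*g^3 + 4*g^2 + 6*g + 9) + (-9*g^2 + 8*g + 6)^2)/(-3*g^3 + 4*g^2 + 6*g + 9)^3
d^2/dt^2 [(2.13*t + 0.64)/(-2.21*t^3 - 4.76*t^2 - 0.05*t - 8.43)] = (-62.418798*t^5 - 171.950376*t^4 - 203.77135*t^3 + 388.760964*t^2 + 583.446936*t + 53.154694)/(10.793861*t^9 + 69.744948*t^8 + 150.952503*t^7 + 234.524945*t^6 + 535.496583*t^5 + 578.635494*t^4 + 483.198452*t^3 + 1014.869997*t^2 + 10.659735*t + 599.077107)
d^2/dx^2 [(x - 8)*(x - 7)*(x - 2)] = 6*x - 34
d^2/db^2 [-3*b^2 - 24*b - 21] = -6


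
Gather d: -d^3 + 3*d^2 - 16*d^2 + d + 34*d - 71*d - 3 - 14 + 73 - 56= -d^3 - 13*d^2 - 36*d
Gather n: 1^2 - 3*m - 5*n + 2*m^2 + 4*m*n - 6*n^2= 2*m^2 - 3*m - 6*n^2 + n*(4*m - 5) + 1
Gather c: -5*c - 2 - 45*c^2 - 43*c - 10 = -45*c^2 - 48*c - 12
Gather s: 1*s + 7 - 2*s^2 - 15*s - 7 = -2*s^2 - 14*s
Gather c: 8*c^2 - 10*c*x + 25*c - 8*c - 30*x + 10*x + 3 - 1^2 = 8*c^2 + c*(17 - 10*x) - 20*x + 2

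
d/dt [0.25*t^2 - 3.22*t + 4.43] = 0.5*t - 3.22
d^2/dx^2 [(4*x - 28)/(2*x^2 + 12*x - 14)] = 4*((1 - 3*x)*(x^2 + 6*x - 7) + 4*(x - 7)*(x + 3)^2)/(x^2 + 6*x - 7)^3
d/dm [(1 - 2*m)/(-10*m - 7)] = 24/(10*m + 7)^2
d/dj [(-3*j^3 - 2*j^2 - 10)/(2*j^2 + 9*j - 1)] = (-6*j^4 - 54*j^3 - 9*j^2 + 44*j + 90)/(4*j^4 + 36*j^3 + 77*j^2 - 18*j + 1)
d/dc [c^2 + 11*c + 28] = 2*c + 11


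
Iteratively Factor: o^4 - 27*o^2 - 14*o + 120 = (o - 5)*(o^3 + 5*o^2 - 2*o - 24) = (o - 5)*(o + 3)*(o^2 + 2*o - 8) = (o - 5)*(o - 2)*(o + 3)*(o + 4)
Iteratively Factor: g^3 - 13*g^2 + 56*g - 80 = (g - 5)*(g^2 - 8*g + 16) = (g - 5)*(g - 4)*(g - 4)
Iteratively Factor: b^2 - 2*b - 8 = (b - 4)*(b + 2)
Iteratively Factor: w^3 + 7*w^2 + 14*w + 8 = (w + 4)*(w^2 + 3*w + 2) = (w + 2)*(w + 4)*(w + 1)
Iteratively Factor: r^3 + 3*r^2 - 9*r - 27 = (r - 3)*(r^2 + 6*r + 9) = (r - 3)*(r + 3)*(r + 3)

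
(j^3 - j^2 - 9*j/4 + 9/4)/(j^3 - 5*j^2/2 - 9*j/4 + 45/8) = 2*(j - 1)/(2*j - 5)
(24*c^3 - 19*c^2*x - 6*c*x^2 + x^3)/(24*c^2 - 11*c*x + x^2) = (-3*c^2 + 2*c*x + x^2)/(-3*c + x)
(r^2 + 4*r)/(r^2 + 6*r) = (r + 4)/(r + 6)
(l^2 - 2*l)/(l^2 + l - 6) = l/(l + 3)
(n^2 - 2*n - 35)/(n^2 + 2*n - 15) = (n - 7)/(n - 3)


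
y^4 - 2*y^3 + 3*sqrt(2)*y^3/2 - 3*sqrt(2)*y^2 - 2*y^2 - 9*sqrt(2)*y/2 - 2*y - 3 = (y - 3)*(y + 1)*(y + sqrt(2)/2)*(y + sqrt(2))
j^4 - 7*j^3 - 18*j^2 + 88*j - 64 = (j - 8)*(j - 2)*(j - 1)*(j + 4)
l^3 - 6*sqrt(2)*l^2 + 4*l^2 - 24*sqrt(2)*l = l*(l + 4)*(l - 6*sqrt(2))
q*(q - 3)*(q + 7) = q^3 + 4*q^2 - 21*q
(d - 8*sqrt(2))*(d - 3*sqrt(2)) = d^2 - 11*sqrt(2)*d + 48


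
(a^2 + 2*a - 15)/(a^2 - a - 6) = (a + 5)/(a + 2)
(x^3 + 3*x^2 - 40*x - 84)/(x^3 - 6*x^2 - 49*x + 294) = (x + 2)/(x - 7)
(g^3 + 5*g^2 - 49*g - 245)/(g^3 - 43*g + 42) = (g^2 - 2*g - 35)/(g^2 - 7*g + 6)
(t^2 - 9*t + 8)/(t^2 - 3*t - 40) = (t - 1)/(t + 5)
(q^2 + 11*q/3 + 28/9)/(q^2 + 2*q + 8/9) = (3*q + 7)/(3*q + 2)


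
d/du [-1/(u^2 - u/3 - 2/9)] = 27*(6*u - 1)/(-9*u^2 + 3*u + 2)^2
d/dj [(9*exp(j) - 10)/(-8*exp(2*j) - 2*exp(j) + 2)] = (36*exp(2*j) - 80*exp(j) - 1)*exp(j)/(2*(16*exp(4*j) + 8*exp(3*j) - 7*exp(2*j) - 2*exp(j) + 1))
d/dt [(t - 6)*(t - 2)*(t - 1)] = 3*t^2 - 18*t + 20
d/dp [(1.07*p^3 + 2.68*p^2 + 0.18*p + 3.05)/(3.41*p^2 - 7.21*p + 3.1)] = (3.6487*p^4 - 15.4294*p^3 - 9.9856*p^2 - 4.185*p + 22.5485)/(11.6281*p^4 - 49.1722*p^3 + 73.1261*p^2 - 44.702*p + 9.61)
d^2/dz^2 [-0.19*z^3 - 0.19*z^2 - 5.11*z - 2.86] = -1.14*z - 0.38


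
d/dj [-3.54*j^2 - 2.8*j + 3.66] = -7.08*j - 2.8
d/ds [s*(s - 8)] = 2*s - 8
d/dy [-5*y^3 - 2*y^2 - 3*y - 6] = -15*y^2 - 4*y - 3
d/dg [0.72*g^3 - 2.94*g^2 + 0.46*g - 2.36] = 2.16*g^2 - 5.88*g + 0.46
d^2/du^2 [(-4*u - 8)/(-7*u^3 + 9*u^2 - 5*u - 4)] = 8*((u + 2)*(21*u^2 - 18*u + 5)^2 + (-21*u^2 + 18*u - 3*(u + 2)*(7*u - 3) - 5)*(7*u^3 - 9*u^2 + 5*u + 4))/(7*u^3 - 9*u^2 + 5*u + 4)^3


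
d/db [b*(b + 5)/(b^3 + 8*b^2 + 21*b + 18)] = (-b^3 - 7*b^2 + 2*b + 30)/(b^5 + 13*b^4 + 67*b^3 + 171*b^2 + 216*b + 108)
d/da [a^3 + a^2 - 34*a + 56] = 3*a^2 + 2*a - 34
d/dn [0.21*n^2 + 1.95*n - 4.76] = 0.42*n + 1.95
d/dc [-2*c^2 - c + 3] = -4*c - 1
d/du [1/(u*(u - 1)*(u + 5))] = (-u*(u - 1) - u*(u + 5) - (u - 1)*(u + 5))/(u^2*(u - 1)^2*(u + 5)^2)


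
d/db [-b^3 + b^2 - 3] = b*(2 - 3*b)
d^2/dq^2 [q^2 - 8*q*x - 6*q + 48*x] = 2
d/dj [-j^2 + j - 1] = 1 - 2*j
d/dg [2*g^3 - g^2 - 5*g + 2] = 6*g^2 - 2*g - 5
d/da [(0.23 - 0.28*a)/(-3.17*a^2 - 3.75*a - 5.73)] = (-0.8876*a^2 + 1.4582*a + 2.4669)/(10.0489*a^4 + 23.775*a^3 + 50.3907*a^2 + 42.975*a + 32.8329)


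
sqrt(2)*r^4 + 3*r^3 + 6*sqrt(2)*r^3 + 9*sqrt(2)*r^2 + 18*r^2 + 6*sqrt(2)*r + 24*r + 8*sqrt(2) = (r + 2)*(r + 4)*(r + sqrt(2))*(sqrt(2)*r + 1)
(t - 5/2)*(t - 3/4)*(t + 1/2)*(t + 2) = t^4 - 3*t^3/4 - 21*t^2/4 + 23*t/16 + 15/8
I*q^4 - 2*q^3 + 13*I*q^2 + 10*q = q*(q - 2*I)*(q + 5*I)*(I*q + 1)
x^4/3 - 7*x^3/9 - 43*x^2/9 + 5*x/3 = x*(x/3 + 1)*(x - 5)*(x - 1/3)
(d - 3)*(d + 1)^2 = d^3 - d^2 - 5*d - 3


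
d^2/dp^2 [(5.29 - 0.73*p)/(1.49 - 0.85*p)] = -5.79496/(0.85*p - 1.49)^3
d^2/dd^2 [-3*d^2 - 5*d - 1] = -6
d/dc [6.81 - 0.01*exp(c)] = -0.01*exp(c)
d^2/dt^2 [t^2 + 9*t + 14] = 2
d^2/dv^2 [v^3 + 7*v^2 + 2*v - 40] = 6*v + 14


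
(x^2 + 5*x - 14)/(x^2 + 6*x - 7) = (x - 2)/(x - 1)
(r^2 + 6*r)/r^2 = (r + 6)/r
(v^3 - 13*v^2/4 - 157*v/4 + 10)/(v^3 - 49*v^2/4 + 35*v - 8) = (v + 5)/(v - 4)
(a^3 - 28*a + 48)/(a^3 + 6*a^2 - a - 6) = (a^2 - 6*a + 8)/(a^2 - 1)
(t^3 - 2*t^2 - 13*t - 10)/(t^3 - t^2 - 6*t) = (t^2 - 4*t - 5)/(t*(t - 3))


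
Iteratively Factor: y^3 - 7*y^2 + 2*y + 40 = (y - 4)*(y^2 - 3*y - 10) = (y - 4)*(y + 2)*(y - 5)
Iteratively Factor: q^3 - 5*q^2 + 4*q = (q)*(q^2 - 5*q + 4) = q*(q - 1)*(q - 4)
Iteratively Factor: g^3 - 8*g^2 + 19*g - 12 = (g - 4)*(g^2 - 4*g + 3) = (g - 4)*(g - 3)*(g - 1)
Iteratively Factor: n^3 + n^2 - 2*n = (n - 1)*(n^2 + 2*n) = n*(n - 1)*(n + 2)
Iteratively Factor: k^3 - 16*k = (k + 4)*(k^2 - 4*k) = (k - 4)*(k + 4)*(k)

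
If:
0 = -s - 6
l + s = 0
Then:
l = 6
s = -6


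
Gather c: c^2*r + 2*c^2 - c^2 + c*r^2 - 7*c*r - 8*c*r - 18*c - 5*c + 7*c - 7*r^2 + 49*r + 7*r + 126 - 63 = c^2*(r + 1) + c*(r^2 - 15*r - 16) - 7*r^2 + 56*r + 63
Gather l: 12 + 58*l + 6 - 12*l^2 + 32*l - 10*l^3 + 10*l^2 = -10*l^3 - 2*l^2 + 90*l + 18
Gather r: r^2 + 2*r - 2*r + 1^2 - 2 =r^2 - 1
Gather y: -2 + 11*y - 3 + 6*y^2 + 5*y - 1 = 6*y^2 + 16*y - 6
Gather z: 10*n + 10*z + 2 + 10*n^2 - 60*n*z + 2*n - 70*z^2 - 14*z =10*n^2 + 12*n - 70*z^2 + z*(-60*n - 4) + 2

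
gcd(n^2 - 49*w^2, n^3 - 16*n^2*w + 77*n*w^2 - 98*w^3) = -n + 7*w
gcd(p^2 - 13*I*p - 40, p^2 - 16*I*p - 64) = p - 8*I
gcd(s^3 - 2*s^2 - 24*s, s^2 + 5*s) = s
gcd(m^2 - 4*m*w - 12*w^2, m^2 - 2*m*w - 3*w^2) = 1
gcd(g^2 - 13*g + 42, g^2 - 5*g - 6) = g - 6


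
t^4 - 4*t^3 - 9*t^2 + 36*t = t*(t - 4)*(t - 3)*(t + 3)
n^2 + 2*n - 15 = (n - 3)*(n + 5)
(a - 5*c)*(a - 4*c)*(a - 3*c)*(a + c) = a^4 - 11*a^3*c + 35*a^2*c^2 - 13*a*c^3 - 60*c^4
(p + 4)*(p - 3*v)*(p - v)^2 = p^4 - 5*p^3*v + 4*p^3 + 7*p^2*v^2 - 20*p^2*v - 3*p*v^3 + 28*p*v^2 - 12*v^3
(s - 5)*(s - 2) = s^2 - 7*s + 10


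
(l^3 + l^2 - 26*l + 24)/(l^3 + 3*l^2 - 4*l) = (l^2 + 2*l - 24)/(l*(l + 4))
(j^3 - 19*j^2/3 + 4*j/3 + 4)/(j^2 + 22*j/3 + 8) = (3*j^3 - 19*j^2 + 4*j + 12)/(3*j^2 + 22*j + 24)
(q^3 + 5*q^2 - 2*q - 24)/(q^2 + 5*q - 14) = (q^2 + 7*q + 12)/(q + 7)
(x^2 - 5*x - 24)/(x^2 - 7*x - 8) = (x + 3)/(x + 1)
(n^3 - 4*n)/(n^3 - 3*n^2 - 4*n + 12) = n/(n - 3)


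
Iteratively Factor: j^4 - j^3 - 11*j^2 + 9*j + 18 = (j - 2)*(j^3 + j^2 - 9*j - 9) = (j - 2)*(j + 3)*(j^2 - 2*j - 3) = (j - 3)*(j - 2)*(j + 3)*(j + 1)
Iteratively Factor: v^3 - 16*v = (v)*(v^2 - 16) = v*(v - 4)*(v + 4)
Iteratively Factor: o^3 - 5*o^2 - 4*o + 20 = (o - 2)*(o^2 - 3*o - 10) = (o - 5)*(o - 2)*(o + 2)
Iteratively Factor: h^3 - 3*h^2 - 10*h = (h + 2)*(h^2 - 5*h) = (h - 5)*(h + 2)*(h)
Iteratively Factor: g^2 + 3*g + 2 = (g + 2)*(g + 1)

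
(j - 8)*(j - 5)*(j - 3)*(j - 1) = j^4 - 17*j^3 + 95*j^2 - 199*j + 120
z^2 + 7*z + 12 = (z + 3)*(z + 4)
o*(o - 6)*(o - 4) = o^3 - 10*o^2 + 24*o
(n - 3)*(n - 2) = n^2 - 5*n + 6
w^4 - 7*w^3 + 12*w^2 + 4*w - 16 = (w - 4)*(w - 2)^2*(w + 1)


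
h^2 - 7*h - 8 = (h - 8)*(h + 1)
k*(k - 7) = k^2 - 7*k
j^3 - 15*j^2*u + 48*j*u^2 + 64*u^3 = (j - 8*u)^2*(j + u)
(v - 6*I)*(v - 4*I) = v^2 - 10*I*v - 24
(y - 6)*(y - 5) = y^2 - 11*y + 30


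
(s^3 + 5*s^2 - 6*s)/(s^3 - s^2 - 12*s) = (-s^2 - 5*s + 6)/(-s^2 + s + 12)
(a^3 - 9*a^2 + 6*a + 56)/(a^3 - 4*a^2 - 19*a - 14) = (a - 4)/(a + 1)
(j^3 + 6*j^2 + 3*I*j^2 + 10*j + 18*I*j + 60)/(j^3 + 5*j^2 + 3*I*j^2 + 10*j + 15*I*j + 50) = (j + 6)/(j + 5)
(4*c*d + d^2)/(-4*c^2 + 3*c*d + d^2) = -d/(c - d)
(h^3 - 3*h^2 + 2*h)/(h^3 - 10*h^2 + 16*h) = (h - 1)/(h - 8)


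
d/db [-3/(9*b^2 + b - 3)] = 3*(18*b + 1)/(9*b^2 + b - 3)^2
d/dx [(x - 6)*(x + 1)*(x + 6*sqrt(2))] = 3*x^2 - 10*x + 12*sqrt(2)*x - 30*sqrt(2) - 6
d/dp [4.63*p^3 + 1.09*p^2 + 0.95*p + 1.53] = 13.89*p^2 + 2.18*p + 0.95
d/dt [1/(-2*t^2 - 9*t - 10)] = (4*t + 9)/(2*t^2 + 9*t + 10)^2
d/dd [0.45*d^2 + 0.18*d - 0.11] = 0.9*d + 0.18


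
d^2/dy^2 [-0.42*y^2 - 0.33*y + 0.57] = -0.840000000000000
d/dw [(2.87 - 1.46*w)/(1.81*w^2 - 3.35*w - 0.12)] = (2.6426*w^2 - 10.3894*w + 9.7897)/(3.2761*w^4 - 12.127*w^3 + 10.7881*w^2 + 0.804*w + 0.0144)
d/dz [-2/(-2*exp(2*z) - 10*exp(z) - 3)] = (-8*exp(z) - 20)*exp(z)/(2*exp(2*z) + 10*exp(z) + 3)^2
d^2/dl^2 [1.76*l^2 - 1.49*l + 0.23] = 3.52000000000000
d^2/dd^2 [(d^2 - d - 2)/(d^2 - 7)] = 2*(-d^3 + 15*d^2 - 21*d + 35)/(d^6 - 21*d^4 + 147*d^2 - 343)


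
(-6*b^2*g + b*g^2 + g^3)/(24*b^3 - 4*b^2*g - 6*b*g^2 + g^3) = g*(-3*b - g)/(12*b^2 + 4*b*g - g^2)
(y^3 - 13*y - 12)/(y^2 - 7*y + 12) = (y^2 + 4*y + 3)/(y - 3)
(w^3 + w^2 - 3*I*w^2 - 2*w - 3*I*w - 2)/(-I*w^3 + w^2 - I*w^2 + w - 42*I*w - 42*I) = (I*w^2 + 3*w - 2*I)/(w^2 + I*w + 42)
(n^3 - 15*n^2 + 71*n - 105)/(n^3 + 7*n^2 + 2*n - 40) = (n^3 - 15*n^2 + 71*n - 105)/(n^3 + 7*n^2 + 2*n - 40)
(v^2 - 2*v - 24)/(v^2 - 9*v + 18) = (v + 4)/(v - 3)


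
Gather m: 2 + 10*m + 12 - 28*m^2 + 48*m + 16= -28*m^2 + 58*m + 30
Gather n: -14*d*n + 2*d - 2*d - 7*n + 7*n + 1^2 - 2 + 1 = -14*d*n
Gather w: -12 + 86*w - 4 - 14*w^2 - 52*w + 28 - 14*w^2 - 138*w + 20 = -28*w^2 - 104*w + 32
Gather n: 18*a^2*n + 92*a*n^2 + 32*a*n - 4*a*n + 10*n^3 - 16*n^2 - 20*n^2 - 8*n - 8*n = 10*n^3 + n^2*(92*a - 36) + n*(18*a^2 + 28*a - 16)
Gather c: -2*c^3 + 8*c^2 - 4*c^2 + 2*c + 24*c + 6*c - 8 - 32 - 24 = -2*c^3 + 4*c^2 + 32*c - 64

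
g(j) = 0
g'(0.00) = 0.00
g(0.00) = 0.00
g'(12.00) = 0.00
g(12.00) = 0.00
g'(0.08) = 0.00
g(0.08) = 0.00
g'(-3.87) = 0.00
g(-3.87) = 0.00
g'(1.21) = 0.00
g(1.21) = 0.00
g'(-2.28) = 0.00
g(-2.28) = 0.00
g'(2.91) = 0.00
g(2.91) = 0.00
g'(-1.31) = 0.00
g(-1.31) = 0.00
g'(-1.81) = 0.00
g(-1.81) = 0.00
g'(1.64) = 0.00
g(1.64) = 0.00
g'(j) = 0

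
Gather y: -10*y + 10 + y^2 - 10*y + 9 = y^2 - 20*y + 19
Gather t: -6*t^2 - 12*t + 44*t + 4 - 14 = -6*t^2 + 32*t - 10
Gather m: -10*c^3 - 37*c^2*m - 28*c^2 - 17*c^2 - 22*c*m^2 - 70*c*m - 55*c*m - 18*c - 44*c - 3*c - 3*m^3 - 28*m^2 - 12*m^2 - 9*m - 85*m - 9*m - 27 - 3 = -10*c^3 - 45*c^2 - 65*c - 3*m^3 + m^2*(-22*c - 40) + m*(-37*c^2 - 125*c - 103) - 30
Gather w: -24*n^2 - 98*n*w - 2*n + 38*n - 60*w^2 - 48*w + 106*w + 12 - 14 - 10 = -24*n^2 + 36*n - 60*w^2 + w*(58 - 98*n) - 12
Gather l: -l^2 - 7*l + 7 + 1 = -l^2 - 7*l + 8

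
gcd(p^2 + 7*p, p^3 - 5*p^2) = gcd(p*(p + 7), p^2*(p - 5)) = p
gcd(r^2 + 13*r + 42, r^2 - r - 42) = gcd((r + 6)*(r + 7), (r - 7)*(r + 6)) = r + 6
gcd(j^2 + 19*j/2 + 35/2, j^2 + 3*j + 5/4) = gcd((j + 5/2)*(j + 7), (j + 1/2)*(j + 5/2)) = j + 5/2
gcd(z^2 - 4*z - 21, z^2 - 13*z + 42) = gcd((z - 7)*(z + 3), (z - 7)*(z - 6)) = z - 7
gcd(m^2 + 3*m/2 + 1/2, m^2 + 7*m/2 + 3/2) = m + 1/2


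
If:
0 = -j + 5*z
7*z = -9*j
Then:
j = 0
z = 0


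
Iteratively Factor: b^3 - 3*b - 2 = (b - 2)*(b^2 + 2*b + 1) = (b - 2)*(b + 1)*(b + 1)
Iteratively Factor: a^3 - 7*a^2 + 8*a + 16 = (a + 1)*(a^2 - 8*a + 16) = (a - 4)*(a + 1)*(a - 4)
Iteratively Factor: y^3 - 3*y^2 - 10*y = (y - 5)*(y^2 + 2*y) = y*(y - 5)*(y + 2)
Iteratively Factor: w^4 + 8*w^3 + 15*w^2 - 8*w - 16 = (w + 1)*(w^3 + 7*w^2 + 8*w - 16) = (w + 1)*(w + 4)*(w^2 + 3*w - 4) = (w - 1)*(w + 1)*(w + 4)*(w + 4)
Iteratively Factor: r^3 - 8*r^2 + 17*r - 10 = (r - 2)*(r^2 - 6*r + 5) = (r - 2)*(r - 1)*(r - 5)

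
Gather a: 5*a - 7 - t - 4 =5*a - t - 11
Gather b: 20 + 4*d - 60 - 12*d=-8*d - 40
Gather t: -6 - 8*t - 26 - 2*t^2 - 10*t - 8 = -2*t^2 - 18*t - 40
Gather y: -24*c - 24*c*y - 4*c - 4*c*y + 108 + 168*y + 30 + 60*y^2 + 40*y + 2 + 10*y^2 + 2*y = -28*c + 70*y^2 + y*(210 - 28*c) + 140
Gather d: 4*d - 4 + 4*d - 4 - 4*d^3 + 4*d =-4*d^3 + 12*d - 8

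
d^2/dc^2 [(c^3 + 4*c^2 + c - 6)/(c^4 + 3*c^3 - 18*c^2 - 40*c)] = 2*(c^6 + 6*c^5 + 48*c^4 + 38*c^3 + 171*c^2 + 180*c - 1200)/(c^3*(c^6 + 3*c^5 - 57*c^4 - 119*c^3 + 1140*c^2 + 1200*c - 8000))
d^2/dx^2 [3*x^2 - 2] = 6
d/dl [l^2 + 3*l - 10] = 2*l + 3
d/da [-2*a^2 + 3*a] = 3 - 4*a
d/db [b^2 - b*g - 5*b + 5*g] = 2*b - g - 5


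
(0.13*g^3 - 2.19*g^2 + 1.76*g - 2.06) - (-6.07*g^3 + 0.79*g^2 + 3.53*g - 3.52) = 6.2*g^3 - 2.98*g^2 - 1.77*g + 1.46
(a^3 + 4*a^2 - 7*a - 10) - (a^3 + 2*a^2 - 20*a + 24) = 2*a^2 + 13*a - 34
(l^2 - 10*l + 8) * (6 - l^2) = -l^4 + 10*l^3 - 2*l^2 - 60*l + 48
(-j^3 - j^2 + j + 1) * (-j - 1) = j^4 + 2*j^3 - 2*j - 1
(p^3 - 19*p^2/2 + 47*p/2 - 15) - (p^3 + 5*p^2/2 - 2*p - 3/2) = -12*p^2 + 51*p/2 - 27/2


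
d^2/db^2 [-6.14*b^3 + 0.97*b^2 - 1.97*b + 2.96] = 1.94 - 36.84*b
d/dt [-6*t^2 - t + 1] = -12*t - 1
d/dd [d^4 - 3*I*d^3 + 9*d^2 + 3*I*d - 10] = 4*d^3 - 9*I*d^2 + 18*d + 3*I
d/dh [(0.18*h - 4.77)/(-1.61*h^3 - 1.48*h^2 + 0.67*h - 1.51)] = (0.5796*h^3 - 22.7727*h^2 - 14.1192*h + 2.9241)/(2.5921*h^6 + 4.7656*h^5 + 0.0329999999999995*h^4 + 2.879*h^3 + 4.9185*h^2 - 2.0234*h + 2.2801)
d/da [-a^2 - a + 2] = -2*a - 1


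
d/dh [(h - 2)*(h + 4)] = 2*h + 2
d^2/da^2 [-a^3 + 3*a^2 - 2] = 6 - 6*a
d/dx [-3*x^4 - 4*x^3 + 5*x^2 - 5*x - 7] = -12*x^3 - 12*x^2 + 10*x - 5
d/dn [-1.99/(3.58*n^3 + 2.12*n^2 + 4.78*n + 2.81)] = (21.3726*n^2 + 8.4376*n + 9.5122)/(3.58*n^3 + 2.12*n^2 + 4.78*n + 2.81)^2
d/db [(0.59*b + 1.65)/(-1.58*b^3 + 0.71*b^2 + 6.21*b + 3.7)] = (1.8644*b^3 + 7.4021*b^2 - 2.343*b - 8.0635)/(2.4964*b^6 - 2.2436*b^5 - 19.1195*b^4 - 2.8738*b^3 + 43.8181*b^2 + 45.954*b + 13.69)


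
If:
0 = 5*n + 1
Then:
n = -1/5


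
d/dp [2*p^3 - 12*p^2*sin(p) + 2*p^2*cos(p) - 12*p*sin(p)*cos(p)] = -2*p^2*sin(p) - 12*p^2*cos(p) + 6*p^2 - 24*p*sin(p) + 4*p*cos(p) - 12*p*cos(2*p) - 6*sin(2*p)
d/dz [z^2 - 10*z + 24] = 2*z - 10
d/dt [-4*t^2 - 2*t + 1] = -8*t - 2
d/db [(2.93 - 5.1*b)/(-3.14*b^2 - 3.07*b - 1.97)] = (-16.014*b^2 + 18.4004*b + 19.0421)/(9.8596*b^4 + 19.2796*b^3 + 21.7965*b^2 + 12.0958*b + 3.8809)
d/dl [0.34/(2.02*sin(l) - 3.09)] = -0.6868*cos(l)/(2.02*sin(l) - 3.09)^2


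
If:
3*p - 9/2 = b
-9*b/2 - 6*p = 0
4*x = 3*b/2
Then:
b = -18/13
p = 27/26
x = -27/52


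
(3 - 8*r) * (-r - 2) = 8*r^2 + 13*r - 6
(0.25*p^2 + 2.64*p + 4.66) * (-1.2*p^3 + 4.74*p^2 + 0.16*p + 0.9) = -0.3*p^5 - 1.983*p^4 + 6.9616*p^3 + 22.7358*p^2 + 3.1216*p + 4.194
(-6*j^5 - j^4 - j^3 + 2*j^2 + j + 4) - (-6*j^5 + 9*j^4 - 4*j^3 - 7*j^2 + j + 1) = -10*j^4 + 3*j^3 + 9*j^2 + 3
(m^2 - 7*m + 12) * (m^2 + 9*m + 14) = m^4 + 2*m^3 - 37*m^2 + 10*m + 168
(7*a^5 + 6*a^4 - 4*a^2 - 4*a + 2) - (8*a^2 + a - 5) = 7*a^5 + 6*a^4 - 12*a^2 - 5*a + 7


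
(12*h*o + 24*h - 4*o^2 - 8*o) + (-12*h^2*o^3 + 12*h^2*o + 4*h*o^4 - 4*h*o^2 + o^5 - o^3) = -12*h^2*o^3 + 12*h^2*o + 4*h*o^4 - 4*h*o^2 + 12*h*o + 24*h + o^5 - o^3 - 4*o^2 - 8*o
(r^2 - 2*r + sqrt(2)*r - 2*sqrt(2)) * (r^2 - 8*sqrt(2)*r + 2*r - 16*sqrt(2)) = r^4 - 7*sqrt(2)*r^3 - 20*r^2 + 28*sqrt(2)*r + 64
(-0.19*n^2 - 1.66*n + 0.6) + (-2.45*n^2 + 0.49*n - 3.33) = -2.64*n^2 - 1.17*n - 2.73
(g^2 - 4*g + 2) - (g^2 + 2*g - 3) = 5 - 6*g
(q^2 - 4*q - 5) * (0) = 0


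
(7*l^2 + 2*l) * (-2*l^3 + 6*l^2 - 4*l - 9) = -14*l^5 + 38*l^4 - 16*l^3 - 71*l^2 - 18*l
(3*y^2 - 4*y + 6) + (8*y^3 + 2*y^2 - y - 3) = 8*y^3 + 5*y^2 - 5*y + 3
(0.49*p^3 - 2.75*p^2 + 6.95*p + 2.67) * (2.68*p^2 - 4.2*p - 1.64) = 1.3132*p^5 - 9.428*p^4 + 29.3724*p^3 - 17.5244*p^2 - 22.612*p - 4.3788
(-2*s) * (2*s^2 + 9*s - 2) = -4*s^3 - 18*s^2 + 4*s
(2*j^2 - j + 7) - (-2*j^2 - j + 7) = 4*j^2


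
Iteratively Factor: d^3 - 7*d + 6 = (d + 3)*(d^2 - 3*d + 2) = (d - 1)*(d + 3)*(d - 2)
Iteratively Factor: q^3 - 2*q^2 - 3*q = (q + 1)*(q^2 - 3*q) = q*(q + 1)*(q - 3)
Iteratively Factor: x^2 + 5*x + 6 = (x + 2)*(x + 3)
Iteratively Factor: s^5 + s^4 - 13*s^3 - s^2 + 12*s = (s - 3)*(s^4 + 4*s^3 - s^2 - 4*s) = (s - 3)*(s - 1)*(s^3 + 5*s^2 + 4*s) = (s - 3)*(s - 1)*(s + 1)*(s^2 + 4*s) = (s - 3)*(s - 1)*(s + 1)*(s + 4)*(s)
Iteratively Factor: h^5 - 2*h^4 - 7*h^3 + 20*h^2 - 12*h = (h - 1)*(h^4 - h^3 - 8*h^2 + 12*h) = (h - 2)*(h - 1)*(h^3 + h^2 - 6*h) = h*(h - 2)*(h - 1)*(h^2 + h - 6) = h*(h - 2)^2*(h - 1)*(h + 3)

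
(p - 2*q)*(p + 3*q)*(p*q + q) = p^3*q + p^2*q^2 + p^2*q - 6*p*q^3 + p*q^2 - 6*q^3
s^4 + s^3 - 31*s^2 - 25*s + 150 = (s - 5)*(s - 2)*(s + 3)*(s + 5)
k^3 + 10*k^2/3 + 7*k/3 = k*(k + 1)*(k + 7/3)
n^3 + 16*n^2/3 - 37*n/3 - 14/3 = (n - 2)*(n + 1/3)*(n + 7)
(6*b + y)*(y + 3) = 6*b*y + 18*b + y^2 + 3*y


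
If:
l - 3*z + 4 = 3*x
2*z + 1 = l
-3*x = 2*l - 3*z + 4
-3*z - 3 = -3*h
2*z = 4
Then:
No Solution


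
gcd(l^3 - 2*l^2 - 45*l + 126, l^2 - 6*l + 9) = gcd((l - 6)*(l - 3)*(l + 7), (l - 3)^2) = l - 3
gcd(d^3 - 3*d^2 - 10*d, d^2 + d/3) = d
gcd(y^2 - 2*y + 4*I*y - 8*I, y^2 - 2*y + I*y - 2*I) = y - 2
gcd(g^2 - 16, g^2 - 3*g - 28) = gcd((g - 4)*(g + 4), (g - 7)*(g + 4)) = g + 4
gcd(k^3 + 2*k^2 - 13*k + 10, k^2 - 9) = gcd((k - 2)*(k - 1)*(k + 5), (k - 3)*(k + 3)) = 1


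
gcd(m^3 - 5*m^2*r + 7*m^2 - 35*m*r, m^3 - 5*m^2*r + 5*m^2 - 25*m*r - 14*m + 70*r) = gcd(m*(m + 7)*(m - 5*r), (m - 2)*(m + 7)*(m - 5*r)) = -m^2 + 5*m*r - 7*m + 35*r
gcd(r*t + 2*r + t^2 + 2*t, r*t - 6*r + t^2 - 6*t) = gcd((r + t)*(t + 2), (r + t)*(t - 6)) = r + t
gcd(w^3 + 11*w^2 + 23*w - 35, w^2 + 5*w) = w + 5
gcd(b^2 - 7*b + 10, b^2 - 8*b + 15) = b - 5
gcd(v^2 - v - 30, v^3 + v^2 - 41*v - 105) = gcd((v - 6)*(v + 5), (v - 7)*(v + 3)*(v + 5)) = v + 5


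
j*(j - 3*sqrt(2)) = j^2 - 3*sqrt(2)*j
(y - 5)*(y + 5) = y^2 - 25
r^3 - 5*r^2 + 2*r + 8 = (r - 4)*(r - 2)*(r + 1)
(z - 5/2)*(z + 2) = z^2 - z/2 - 5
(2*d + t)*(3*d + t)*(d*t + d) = 6*d^3*t + 6*d^3 + 5*d^2*t^2 + 5*d^2*t + d*t^3 + d*t^2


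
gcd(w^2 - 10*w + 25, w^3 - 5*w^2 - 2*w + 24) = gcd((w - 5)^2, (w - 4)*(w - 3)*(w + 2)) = 1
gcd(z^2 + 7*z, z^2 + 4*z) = z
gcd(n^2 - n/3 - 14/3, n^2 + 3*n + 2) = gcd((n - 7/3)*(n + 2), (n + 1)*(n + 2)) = n + 2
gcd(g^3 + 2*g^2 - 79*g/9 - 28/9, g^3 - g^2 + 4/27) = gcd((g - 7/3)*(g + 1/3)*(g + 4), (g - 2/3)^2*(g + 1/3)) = g + 1/3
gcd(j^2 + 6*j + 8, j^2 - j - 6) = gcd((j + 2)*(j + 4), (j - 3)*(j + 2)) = j + 2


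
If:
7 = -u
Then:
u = -7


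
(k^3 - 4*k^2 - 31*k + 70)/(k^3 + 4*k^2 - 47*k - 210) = (k - 2)/(k + 6)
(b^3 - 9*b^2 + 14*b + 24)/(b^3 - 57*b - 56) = (b^2 - 10*b + 24)/(b^2 - b - 56)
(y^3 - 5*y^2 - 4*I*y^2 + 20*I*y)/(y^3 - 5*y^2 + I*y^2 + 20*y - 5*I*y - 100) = y/(y + 5*I)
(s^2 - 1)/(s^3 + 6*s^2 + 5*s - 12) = (s + 1)/(s^2 + 7*s + 12)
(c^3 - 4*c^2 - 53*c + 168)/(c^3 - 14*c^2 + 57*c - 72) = (c + 7)/(c - 3)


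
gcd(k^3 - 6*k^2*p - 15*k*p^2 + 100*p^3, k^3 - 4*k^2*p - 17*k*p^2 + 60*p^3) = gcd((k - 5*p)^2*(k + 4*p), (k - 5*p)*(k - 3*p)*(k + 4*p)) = -k^2 + k*p + 20*p^2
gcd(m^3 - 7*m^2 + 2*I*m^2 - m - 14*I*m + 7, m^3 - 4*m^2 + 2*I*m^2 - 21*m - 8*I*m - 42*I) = m - 7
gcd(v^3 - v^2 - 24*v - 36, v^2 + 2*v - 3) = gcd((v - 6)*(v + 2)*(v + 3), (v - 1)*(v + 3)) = v + 3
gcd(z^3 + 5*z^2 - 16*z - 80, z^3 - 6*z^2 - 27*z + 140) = z^2 + z - 20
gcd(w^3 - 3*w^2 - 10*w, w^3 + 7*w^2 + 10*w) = w^2 + 2*w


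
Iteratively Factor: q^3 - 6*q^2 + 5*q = (q - 1)*(q^2 - 5*q) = (q - 5)*(q - 1)*(q)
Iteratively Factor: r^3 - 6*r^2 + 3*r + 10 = (r - 5)*(r^2 - r - 2) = (r - 5)*(r + 1)*(r - 2)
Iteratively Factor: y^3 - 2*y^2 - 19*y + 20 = (y - 1)*(y^2 - y - 20) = (y - 1)*(y + 4)*(y - 5)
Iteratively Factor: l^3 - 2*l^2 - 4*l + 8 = (l - 2)*(l^2 - 4) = (l - 2)*(l + 2)*(l - 2)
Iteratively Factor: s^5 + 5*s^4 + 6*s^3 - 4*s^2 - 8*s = (s + 2)*(s^4 + 3*s^3 - 4*s) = s*(s + 2)*(s^3 + 3*s^2 - 4) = s*(s + 2)^2*(s^2 + s - 2) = s*(s - 1)*(s + 2)^2*(s + 2)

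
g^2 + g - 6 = (g - 2)*(g + 3)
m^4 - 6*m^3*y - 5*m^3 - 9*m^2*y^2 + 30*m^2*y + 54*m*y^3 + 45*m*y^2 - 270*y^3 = (m - 5)*(m - 6*y)*(m - 3*y)*(m + 3*y)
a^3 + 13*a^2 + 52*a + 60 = (a + 2)*(a + 5)*(a + 6)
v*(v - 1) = v^2 - v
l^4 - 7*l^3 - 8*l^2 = l^2*(l - 8)*(l + 1)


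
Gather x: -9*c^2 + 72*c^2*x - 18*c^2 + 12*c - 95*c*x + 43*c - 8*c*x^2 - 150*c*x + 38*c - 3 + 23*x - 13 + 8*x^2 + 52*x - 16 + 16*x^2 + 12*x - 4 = -27*c^2 + 93*c + x^2*(24 - 8*c) + x*(72*c^2 - 245*c + 87) - 36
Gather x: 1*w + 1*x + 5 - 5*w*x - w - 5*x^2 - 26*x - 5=-5*x^2 + x*(-5*w - 25)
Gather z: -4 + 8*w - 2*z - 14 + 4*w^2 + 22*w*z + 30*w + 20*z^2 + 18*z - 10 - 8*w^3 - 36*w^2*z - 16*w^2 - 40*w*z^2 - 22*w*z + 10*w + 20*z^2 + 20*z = -8*w^3 - 12*w^2 + 48*w + z^2*(40 - 40*w) + z*(36 - 36*w^2) - 28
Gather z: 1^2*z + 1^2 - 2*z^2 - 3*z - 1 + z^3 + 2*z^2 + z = z^3 - z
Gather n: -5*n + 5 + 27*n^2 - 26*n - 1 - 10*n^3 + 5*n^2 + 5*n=-10*n^3 + 32*n^2 - 26*n + 4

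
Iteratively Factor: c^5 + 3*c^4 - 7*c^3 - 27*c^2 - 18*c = (c + 3)*(c^4 - 7*c^2 - 6*c) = c*(c + 3)*(c^3 - 7*c - 6) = c*(c + 1)*(c + 3)*(c^2 - c - 6) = c*(c + 1)*(c + 2)*(c + 3)*(c - 3)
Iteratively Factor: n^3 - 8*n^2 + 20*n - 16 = (n - 2)*(n^2 - 6*n + 8) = (n - 4)*(n - 2)*(n - 2)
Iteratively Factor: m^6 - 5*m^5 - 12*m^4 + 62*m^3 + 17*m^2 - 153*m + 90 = (m - 3)*(m^5 - 2*m^4 - 18*m^3 + 8*m^2 + 41*m - 30) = (m - 3)*(m + 2)*(m^4 - 4*m^3 - 10*m^2 + 28*m - 15) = (m - 3)*(m - 1)*(m + 2)*(m^3 - 3*m^2 - 13*m + 15) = (m - 3)*(m - 1)^2*(m + 2)*(m^2 - 2*m - 15) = (m - 3)*(m - 1)^2*(m + 2)*(m + 3)*(m - 5)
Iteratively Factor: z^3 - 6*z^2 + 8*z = (z)*(z^2 - 6*z + 8) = z*(z - 4)*(z - 2)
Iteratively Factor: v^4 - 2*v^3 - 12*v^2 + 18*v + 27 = (v - 3)*(v^3 + v^2 - 9*v - 9) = (v - 3)*(v + 1)*(v^2 - 9) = (v - 3)*(v + 1)*(v + 3)*(v - 3)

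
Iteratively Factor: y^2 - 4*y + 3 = (y - 3)*(y - 1)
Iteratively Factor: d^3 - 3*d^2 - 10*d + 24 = (d + 3)*(d^2 - 6*d + 8) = (d - 2)*(d + 3)*(d - 4)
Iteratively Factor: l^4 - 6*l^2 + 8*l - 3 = (l - 1)*(l^3 + l^2 - 5*l + 3) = (l - 1)^2*(l^2 + 2*l - 3) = (l - 1)^2*(l + 3)*(l - 1)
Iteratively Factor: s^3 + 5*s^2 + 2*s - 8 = (s - 1)*(s^2 + 6*s + 8) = (s - 1)*(s + 4)*(s + 2)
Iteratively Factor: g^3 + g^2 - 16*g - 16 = (g - 4)*(g^2 + 5*g + 4) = (g - 4)*(g + 4)*(g + 1)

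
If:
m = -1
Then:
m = -1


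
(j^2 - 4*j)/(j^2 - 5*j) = (j - 4)/(j - 5)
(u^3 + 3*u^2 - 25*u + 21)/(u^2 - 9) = (u^2 + 6*u - 7)/(u + 3)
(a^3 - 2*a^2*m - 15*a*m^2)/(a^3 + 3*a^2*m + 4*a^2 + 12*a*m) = (a - 5*m)/(a + 4)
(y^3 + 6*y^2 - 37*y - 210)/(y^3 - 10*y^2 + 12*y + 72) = (y^2 + 12*y + 35)/(y^2 - 4*y - 12)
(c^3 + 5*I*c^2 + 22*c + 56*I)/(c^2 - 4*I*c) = c + 9*I - 14/c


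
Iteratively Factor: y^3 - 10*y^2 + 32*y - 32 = (y - 4)*(y^2 - 6*y + 8) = (y - 4)*(y - 2)*(y - 4)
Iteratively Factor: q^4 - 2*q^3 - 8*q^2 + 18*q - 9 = (q - 1)*(q^3 - q^2 - 9*q + 9) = (q - 1)*(q + 3)*(q^2 - 4*q + 3) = (q - 3)*(q - 1)*(q + 3)*(q - 1)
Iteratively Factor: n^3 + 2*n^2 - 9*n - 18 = (n + 3)*(n^2 - n - 6) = (n - 3)*(n + 3)*(n + 2)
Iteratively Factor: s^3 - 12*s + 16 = (s - 2)*(s^2 + 2*s - 8) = (s - 2)*(s + 4)*(s - 2)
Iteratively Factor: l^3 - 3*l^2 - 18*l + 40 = (l - 5)*(l^2 + 2*l - 8) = (l - 5)*(l + 4)*(l - 2)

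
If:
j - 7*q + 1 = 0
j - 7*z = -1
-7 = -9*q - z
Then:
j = 39/10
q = 7/10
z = 7/10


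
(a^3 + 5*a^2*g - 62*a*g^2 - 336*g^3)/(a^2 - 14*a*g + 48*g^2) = (a^2 + 13*a*g + 42*g^2)/(a - 6*g)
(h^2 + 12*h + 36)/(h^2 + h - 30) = (h + 6)/(h - 5)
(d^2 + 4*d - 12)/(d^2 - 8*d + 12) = (d + 6)/(d - 6)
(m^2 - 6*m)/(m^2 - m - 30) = m/(m + 5)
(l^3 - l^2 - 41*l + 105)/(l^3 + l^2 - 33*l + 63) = (l - 5)/(l - 3)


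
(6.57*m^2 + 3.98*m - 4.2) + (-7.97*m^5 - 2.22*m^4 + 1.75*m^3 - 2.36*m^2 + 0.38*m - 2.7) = -7.97*m^5 - 2.22*m^4 + 1.75*m^3 + 4.21*m^2 + 4.36*m - 6.9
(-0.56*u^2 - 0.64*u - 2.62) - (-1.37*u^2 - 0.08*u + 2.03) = 0.81*u^2 - 0.56*u - 4.65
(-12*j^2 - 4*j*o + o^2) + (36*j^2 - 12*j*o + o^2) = 24*j^2 - 16*j*o + 2*o^2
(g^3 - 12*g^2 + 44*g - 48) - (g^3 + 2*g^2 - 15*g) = -14*g^2 + 59*g - 48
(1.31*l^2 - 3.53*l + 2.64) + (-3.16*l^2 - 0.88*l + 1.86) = -1.85*l^2 - 4.41*l + 4.5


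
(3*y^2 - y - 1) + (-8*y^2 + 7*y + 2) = -5*y^2 + 6*y + 1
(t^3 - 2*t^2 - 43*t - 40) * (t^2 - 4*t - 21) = t^5 - 6*t^4 - 56*t^3 + 174*t^2 + 1063*t + 840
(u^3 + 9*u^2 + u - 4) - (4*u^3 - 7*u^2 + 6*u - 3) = -3*u^3 + 16*u^2 - 5*u - 1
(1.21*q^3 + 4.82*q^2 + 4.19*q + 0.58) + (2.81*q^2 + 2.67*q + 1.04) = 1.21*q^3 + 7.63*q^2 + 6.86*q + 1.62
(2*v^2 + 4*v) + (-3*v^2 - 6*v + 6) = -v^2 - 2*v + 6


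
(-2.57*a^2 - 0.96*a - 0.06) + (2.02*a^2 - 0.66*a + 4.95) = -0.55*a^2 - 1.62*a + 4.89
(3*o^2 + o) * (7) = 21*o^2 + 7*o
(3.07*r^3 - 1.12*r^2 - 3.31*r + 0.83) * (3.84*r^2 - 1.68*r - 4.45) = 11.7888*r^5 - 9.4584*r^4 - 24.4903*r^3 + 13.732*r^2 + 13.3351*r - 3.6935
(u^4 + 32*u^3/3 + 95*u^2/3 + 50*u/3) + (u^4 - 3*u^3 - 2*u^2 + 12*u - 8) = 2*u^4 + 23*u^3/3 + 89*u^2/3 + 86*u/3 - 8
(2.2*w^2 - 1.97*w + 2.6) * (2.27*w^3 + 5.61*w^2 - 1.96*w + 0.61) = 4.994*w^5 + 7.8701*w^4 - 9.4617*w^3 + 19.7892*w^2 - 6.2977*w + 1.586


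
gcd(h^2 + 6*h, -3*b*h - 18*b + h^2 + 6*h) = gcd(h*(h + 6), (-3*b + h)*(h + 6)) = h + 6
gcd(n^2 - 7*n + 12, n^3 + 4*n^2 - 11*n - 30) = n - 3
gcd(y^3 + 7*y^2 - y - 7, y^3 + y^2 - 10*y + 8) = y - 1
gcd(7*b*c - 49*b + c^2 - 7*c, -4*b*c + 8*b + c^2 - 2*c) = 1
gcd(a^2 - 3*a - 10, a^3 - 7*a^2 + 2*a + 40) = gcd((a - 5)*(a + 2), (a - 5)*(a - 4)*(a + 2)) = a^2 - 3*a - 10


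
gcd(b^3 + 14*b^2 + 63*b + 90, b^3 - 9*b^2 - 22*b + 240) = b + 5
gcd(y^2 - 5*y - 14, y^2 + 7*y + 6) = 1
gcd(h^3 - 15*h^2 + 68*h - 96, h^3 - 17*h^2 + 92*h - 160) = h^2 - 12*h + 32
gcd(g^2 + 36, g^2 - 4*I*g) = 1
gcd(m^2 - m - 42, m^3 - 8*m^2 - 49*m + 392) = m - 7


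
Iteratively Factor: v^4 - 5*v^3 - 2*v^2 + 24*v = (v - 4)*(v^3 - v^2 - 6*v) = (v - 4)*(v + 2)*(v^2 - 3*v) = v*(v - 4)*(v + 2)*(v - 3)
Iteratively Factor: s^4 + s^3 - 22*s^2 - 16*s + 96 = (s - 2)*(s^3 + 3*s^2 - 16*s - 48) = (s - 4)*(s - 2)*(s^2 + 7*s + 12) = (s - 4)*(s - 2)*(s + 4)*(s + 3)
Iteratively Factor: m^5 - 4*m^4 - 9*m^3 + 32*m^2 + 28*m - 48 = (m - 3)*(m^4 - m^3 - 12*m^2 - 4*m + 16) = (m - 4)*(m - 3)*(m^3 + 3*m^2 - 4) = (m - 4)*(m - 3)*(m + 2)*(m^2 + m - 2) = (m - 4)*(m - 3)*(m - 1)*(m + 2)*(m + 2)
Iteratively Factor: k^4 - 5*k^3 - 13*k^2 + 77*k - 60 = (k - 1)*(k^3 - 4*k^2 - 17*k + 60) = (k - 3)*(k - 1)*(k^2 - k - 20) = (k - 5)*(k - 3)*(k - 1)*(k + 4)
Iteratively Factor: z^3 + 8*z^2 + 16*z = (z + 4)*(z^2 + 4*z) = (z + 4)^2*(z)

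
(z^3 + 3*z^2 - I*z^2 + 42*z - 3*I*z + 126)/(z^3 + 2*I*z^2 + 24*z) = (z^2 + z*(3 - 7*I) - 21*I)/(z*(z - 4*I))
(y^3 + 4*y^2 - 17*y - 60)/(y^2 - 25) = (y^2 - y - 12)/(y - 5)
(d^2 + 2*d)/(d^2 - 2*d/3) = 3*(d + 2)/(3*d - 2)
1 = 1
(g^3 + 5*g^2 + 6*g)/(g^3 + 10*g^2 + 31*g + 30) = g/(g + 5)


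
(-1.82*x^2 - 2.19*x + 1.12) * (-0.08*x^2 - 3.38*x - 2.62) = 0.1456*x^4 + 6.3268*x^3 + 12.081*x^2 + 1.9522*x - 2.9344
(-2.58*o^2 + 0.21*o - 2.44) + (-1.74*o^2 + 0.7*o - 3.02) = -4.32*o^2 + 0.91*o - 5.46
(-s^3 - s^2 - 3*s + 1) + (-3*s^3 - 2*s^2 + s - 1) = -4*s^3 - 3*s^2 - 2*s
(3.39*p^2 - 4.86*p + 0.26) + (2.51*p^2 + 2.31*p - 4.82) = 5.9*p^2 - 2.55*p - 4.56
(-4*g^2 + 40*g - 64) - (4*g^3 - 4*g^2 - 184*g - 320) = -4*g^3 + 224*g + 256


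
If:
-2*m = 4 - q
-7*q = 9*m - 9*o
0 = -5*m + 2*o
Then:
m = -56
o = -140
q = -108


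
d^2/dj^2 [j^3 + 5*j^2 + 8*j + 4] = 6*j + 10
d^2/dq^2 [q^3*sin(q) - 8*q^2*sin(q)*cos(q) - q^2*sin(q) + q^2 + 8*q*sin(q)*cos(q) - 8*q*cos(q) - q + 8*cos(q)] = -q^3*sin(q) + q^2*sin(q) + 16*q^2*sin(2*q) + 6*q^2*cos(q) + 6*q*sin(q) - 16*q*sin(2*q) + 4*q*cos(q) - 32*q*cos(2*q) + 14*sin(q) - 8*sin(2*q) - 8*cos(q) + 16*cos(2*q) + 2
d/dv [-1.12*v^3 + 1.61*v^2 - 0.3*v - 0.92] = -3.36*v^2 + 3.22*v - 0.3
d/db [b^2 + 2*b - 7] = 2*b + 2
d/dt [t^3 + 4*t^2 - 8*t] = 3*t^2 + 8*t - 8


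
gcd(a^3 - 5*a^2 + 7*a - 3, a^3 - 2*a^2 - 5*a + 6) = a^2 - 4*a + 3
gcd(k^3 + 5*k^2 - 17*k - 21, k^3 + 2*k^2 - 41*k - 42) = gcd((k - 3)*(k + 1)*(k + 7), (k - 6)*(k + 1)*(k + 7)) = k^2 + 8*k + 7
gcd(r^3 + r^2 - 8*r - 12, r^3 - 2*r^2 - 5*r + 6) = r^2 - r - 6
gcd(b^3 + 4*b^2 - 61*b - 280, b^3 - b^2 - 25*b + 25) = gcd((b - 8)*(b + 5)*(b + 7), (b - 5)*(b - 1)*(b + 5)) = b + 5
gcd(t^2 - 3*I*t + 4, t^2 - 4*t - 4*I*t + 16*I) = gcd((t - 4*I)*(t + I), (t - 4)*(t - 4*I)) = t - 4*I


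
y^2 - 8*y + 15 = (y - 5)*(y - 3)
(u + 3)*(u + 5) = u^2 + 8*u + 15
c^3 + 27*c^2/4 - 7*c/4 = c*(c - 1/4)*(c + 7)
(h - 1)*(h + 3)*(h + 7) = h^3 + 9*h^2 + 11*h - 21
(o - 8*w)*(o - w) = o^2 - 9*o*w + 8*w^2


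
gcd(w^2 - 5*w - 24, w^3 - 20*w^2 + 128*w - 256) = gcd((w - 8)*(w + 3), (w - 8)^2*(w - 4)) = w - 8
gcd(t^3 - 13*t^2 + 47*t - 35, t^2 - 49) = t - 7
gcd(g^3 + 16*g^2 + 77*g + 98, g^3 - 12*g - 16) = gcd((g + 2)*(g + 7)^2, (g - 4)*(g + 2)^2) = g + 2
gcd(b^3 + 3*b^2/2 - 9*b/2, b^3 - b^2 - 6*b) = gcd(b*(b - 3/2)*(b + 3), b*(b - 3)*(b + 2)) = b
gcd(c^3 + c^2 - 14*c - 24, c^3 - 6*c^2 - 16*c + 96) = c - 4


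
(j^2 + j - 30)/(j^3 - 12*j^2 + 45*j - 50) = (j + 6)/(j^2 - 7*j + 10)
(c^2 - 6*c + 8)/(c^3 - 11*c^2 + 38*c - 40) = 1/(c - 5)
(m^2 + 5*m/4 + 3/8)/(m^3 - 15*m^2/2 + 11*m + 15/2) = (m + 3/4)/(m^2 - 8*m + 15)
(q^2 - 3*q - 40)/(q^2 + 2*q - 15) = (q - 8)/(q - 3)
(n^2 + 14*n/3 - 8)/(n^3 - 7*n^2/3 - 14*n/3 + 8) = (n + 6)/(n^2 - n - 6)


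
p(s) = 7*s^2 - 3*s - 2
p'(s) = 14*s - 3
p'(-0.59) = -11.26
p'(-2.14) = -32.96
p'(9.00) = 123.00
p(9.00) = 538.00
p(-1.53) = 18.98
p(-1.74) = 24.41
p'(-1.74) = -27.36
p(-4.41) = 147.37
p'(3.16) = 41.24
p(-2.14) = 36.48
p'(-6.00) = -87.00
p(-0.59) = 2.21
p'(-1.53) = -24.42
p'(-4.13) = -60.82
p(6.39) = 264.65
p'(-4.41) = -64.74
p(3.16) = 58.42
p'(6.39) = 86.46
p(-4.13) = 129.79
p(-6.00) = 268.00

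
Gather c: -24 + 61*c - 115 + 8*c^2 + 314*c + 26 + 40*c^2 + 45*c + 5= 48*c^2 + 420*c - 108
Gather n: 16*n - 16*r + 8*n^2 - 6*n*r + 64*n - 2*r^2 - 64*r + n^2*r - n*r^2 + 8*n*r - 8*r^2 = n^2*(r + 8) + n*(-r^2 + 2*r + 80) - 10*r^2 - 80*r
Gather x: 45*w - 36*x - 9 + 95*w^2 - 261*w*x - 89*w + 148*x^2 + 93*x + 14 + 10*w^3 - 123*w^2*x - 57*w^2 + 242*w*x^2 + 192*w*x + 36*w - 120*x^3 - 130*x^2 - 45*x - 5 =10*w^3 + 38*w^2 - 8*w - 120*x^3 + x^2*(242*w + 18) + x*(-123*w^2 - 69*w + 12)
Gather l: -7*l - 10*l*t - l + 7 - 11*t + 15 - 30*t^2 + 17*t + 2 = l*(-10*t - 8) - 30*t^2 + 6*t + 24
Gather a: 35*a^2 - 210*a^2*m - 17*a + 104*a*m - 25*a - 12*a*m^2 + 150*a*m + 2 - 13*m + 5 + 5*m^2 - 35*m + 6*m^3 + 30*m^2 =a^2*(35 - 210*m) + a*(-12*m^2 + 254*m - 42) + 6*m^3 + 35*m^2 - 48*m + 7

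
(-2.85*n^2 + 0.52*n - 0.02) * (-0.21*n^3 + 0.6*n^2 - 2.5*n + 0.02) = 0.5985*n^5 - 1.8192*n^4 + 7.4412*n^3 - 1.369*n^2 + 0.0604*n - 0.0004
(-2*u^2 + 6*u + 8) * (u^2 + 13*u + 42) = -2*u^4 - 20*u^3 + 2*u^2 + 356*u + 336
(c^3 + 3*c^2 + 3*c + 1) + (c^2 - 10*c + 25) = c^3 + 4*c^2 - 7*c + 26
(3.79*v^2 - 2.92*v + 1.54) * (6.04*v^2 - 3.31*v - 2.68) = 22.8916*v^4 - 30.1817*v^3 + 8.8096*v^2 + 2.7282*v - 4.1272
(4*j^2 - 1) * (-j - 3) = -4*j^3 - 12*j^2 + j + 3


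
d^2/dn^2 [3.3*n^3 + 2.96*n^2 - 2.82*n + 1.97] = 19.8*n + 5.92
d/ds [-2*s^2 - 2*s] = -4*s - 2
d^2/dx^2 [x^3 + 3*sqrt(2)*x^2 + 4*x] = 6*x + 6*sqrt(2)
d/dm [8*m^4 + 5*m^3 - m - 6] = 32*m^3 + 15*m^2 - 1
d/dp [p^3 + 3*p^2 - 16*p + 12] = 3*p^2 + 6*p - 16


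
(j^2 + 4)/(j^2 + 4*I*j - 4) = (j - 2*I)/(j + 2*I)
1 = 1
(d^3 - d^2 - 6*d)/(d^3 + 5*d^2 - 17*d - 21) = d*(d + 2)/(d^2 + 8*d + 7)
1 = 1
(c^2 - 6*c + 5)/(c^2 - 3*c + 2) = (c - 5)/(c - 2)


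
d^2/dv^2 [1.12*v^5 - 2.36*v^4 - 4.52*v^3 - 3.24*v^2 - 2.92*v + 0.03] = 22.4*v^3 - 28.32*v^2 - 27.12*v - 6.48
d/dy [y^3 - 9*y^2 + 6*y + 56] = 3*y^2 - 18*y + 6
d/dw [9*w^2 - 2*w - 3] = 18*w - 2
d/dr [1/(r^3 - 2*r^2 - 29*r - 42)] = (-3*r^2 + 4*r + 29)/(-r^3 + 2*r^2 + 29*r + 42)^2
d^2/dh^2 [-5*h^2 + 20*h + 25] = -10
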